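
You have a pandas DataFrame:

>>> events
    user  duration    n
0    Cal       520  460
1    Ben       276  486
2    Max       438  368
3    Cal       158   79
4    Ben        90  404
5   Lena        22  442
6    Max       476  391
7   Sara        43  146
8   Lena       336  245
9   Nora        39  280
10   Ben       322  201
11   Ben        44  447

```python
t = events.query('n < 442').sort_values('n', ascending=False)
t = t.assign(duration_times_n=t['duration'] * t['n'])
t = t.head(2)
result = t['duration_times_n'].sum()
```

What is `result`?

222476

filter rows where n < 442:
    user  duration    n
2    Max       438  368
3    Cal       158   79
4    Ben        90  404
6    Max       476  391
7   Sara        43  146
8   Lena       336  245
9   Nora        39  280
10   Ben       322  201
sort by n descending:
    user  duration    n
4    Ben        90  404
6    Max       476  391
2    Max       438  368
9   Nora        39  280
8   Lena       336  245
10   Ben       322  201
7   Sara        43  146
3    Cal       158   79
add column duration_times_n = t['duration'] * t['n']:
    user  duration    n  duration_times_n
4    Ben        90  404             36360
6    Max       476  391            186116
2    Max       438  368            161184
9   Nora        39  280             10920
8   Lena       336  245             82320
10   Ben       322  201             64722
7   Sara        43  146              6278
3    Cal       158   79             12482
take first 2 rows:
  user  duration    n  duration_times_n
4  Ben        90  404             36360
6  Max       476  391            186116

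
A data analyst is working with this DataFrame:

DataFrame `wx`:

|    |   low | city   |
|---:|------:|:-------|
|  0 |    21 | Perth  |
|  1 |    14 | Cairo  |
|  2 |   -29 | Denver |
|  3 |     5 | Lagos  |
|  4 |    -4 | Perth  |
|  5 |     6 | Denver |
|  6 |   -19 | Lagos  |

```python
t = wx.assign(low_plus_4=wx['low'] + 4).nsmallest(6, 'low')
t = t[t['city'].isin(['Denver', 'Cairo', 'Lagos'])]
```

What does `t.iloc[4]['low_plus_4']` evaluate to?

18

add column low_plus_4 = wx['low'] + 4:
   low    city  low_plus_4
0   21   Perth          25
1   14   Cairo          18
2  -29  Denver         -25
3    5   Lagos           9
4   -4   Perth           0
5    6  Denver          10
6  -19   Lagos         -15
take 6 rows with smallest low:
   low    city  low_plus_4
2  -29  Denver         -25
6  -19   Lagos         -15
4   -4   Perth           0
3    5   Lagos           9
5    6  Denver          10
1   14   Cairo          18
filter rows where city in ['Denver', 'Cairo', 'Lagos']:
   low    city  low_plus_4
2  -29  Denver         -25
6  -19   Lagos         -15
3    5   Lagos           9
5    6  Denver          10
1   14   Cairo          18
So iloc[4]['low_plus_4'] = 18.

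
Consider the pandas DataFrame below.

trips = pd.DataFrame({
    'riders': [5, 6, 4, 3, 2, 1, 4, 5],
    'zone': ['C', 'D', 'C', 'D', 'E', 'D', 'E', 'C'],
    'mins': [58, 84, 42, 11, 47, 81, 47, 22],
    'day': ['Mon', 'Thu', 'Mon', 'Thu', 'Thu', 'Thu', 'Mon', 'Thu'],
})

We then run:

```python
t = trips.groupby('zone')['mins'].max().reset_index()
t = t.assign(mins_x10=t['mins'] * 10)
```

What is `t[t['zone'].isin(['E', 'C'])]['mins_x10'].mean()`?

group by zone, max of mins:
zone
C    58
D    84
E    47
Name: mins, dtype: int64
reset_index():
  zone  mins
0    C    58
1    D    84
2    E    47
add column mins_x10 = t['mins'] * 10:
  zone  mins  mins_x10
0    C    58       580
1    D    84       840
2    E    47       470
filter rows where zone in ['E', 'C']:
  zone  mins  mins_x10
0    C    58       580
2    E    47       470

525.0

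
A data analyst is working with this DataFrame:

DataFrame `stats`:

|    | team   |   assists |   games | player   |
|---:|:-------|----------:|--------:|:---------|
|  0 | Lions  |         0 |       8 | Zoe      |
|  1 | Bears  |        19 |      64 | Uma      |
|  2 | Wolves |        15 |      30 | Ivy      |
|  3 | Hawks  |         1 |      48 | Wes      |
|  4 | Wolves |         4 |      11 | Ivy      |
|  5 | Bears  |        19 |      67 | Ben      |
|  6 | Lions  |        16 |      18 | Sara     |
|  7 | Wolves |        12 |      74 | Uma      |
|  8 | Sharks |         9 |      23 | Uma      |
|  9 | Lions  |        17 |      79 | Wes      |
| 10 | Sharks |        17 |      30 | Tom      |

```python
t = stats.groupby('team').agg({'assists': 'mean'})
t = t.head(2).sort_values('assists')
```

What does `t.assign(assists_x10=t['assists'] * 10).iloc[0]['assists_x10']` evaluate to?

10.0

group by team, mean of assists:
          assists
team             
Bears   19.000000
Hawks    1.000000
Lions   11.000000
Sharks  13.000000
Wolves  10.333333
take first 2 rows:
       assists
team          
Bears     19.0
Hawks      1.0
sort by assists:
       assists
team          
Hawks      1.0
Bears     19.0
add column assists_x10 = t['assists'] * 10:
       assists  assists_x10
team                       
Hawks      1.0         10.0
Bears     19.0        190.0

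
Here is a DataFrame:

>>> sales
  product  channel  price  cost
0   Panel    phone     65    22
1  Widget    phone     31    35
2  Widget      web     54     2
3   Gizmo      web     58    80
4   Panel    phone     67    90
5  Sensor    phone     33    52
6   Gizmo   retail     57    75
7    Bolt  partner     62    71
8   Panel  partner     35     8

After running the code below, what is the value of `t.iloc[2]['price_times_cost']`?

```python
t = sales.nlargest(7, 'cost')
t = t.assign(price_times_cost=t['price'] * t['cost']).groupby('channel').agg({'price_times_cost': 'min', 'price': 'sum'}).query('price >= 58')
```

take 7 rows with largest cost:
  product  channel  price  cost
4   Panel    phone     67    90
3   Gizmo      web     58    80
6   Gizmo   retail     57    75
7    Bolt  partner     62    71
5  Sensor    phone     33    52
1  Widget    phone     31    35
0   Panel    phone     65    22
add column price_times_cost = t['price'] * t['cost']:
  product  channel  price  cost  price_times_cost
4   Panel    phone     67    90              6030
3   Gizmo      web     58    80              4640
6   Gizmo   retail     57    75              4275
7    Bolt  partner     62    71              4402
5  Sensor    phone     33    52              1716
1  Widget    phone     31    35              1085
0   Panel    phone     65    22              1430
group by channel: min(price_times_cost), sum(price):
         price_times_cost  price
channel                         
partner              4402     62
phone                1085    196
retail               4275     57
web                  4640     58
filter rows where price >= 58:
         price_times_cost  price
channel                         
partner              4402     62
phone                1085    196
web                  4640     58

4640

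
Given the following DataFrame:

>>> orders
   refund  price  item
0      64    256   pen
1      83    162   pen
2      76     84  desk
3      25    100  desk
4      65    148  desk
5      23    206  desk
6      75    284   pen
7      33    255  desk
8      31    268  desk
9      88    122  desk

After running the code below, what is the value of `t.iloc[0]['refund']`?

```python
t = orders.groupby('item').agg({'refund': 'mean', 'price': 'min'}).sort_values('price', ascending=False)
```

74.0

group by item: mean(refund), min(price):
         refund  price
item                  
desk  48.714286     84
pen   74.000000    162
sort by price descending:
         refund  price
item                  
pen   74.000000    162
desk  48.714286     84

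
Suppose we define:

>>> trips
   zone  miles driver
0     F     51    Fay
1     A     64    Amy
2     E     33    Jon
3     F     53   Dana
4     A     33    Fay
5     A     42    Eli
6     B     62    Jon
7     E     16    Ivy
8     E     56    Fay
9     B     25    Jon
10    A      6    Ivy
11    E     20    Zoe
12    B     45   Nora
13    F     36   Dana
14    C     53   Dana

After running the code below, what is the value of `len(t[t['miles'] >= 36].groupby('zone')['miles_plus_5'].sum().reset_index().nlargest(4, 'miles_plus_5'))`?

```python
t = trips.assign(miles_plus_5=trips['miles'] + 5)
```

4

add column miles_plus_5 = trips['miles'] + 5:
   zone  miles driver  miles_plus_5
0     F     51    Fay            56
1     A     64    Amy            69
2     E     33    Jon            38
3     F     53   Dana            58
4     A     33    Fay            38
5     A     42    Eli            47
6     B     62    Jon            67
7     E     16    Ivy            21
8     E     56    Fay            61
9     B     25    Jon            30
10    A      6    Ivy            11
11    E     20    Zoe            25
12    B     45   Nora            50
13    F     36   Dana            41
14    C     53   Dana            58
filter rows where miles >= 36:
   zone  miles driver  miles_plus_5
0     F     51    Fay            56
1     A     64    Amy            69
3     F     53   Dana            58
5     A     42    Eli            47
6     B     62    Jon            67
8     E     56    Fay            61
12    B     45   Nora            50
13    F     36   Dana            41
14    C     53   Dana            58
group by zone, sum of miles_plus_5:
zone
A    116
B    117
C     58
E     61
F    155
Name: miles_plus_5, dtype: int64
reset_index():
  zone  miles_plus_5
0    A           116
1    B           117
2    C            58
3    E            61
4    F           155
take 4 rows with largest miles_plus_5:
  zone  miles_plus_5
4    F           155
1    B           117
0    A           116
3    E            61
So nlargest(4, 'miles_plus_5')) = 4.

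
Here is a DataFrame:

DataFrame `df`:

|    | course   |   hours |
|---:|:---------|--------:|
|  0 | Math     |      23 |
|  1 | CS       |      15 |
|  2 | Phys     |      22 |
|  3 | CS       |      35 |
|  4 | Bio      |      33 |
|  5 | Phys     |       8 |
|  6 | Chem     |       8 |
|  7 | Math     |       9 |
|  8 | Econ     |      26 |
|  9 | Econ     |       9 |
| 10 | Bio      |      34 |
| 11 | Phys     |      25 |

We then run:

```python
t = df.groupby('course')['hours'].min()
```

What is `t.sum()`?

82

group by course, min of hours:
course
Bio     33
CS      15
Chem     8
Econ     9
Math     9
Phys     8
Name: hours, dtype: int64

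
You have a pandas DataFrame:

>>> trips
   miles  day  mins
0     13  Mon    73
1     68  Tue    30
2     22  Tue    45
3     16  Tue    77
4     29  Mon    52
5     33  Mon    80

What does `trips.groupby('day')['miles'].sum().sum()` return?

181

group by day, sum of miles:
day
Mon     75
Tue    106
Name: miles, dtype: int64
Hence 181.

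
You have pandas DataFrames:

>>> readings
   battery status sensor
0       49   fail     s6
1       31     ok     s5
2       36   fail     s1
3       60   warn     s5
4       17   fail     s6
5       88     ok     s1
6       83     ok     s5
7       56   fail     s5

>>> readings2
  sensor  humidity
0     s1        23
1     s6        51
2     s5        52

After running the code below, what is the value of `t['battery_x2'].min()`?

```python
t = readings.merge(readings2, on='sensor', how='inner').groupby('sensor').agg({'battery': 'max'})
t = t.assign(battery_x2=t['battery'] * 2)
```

98

merge on 'sensor' (how='inner') → 8 rows:
   battery status sensor  humidity
0       49   fail     s6        51
1       31     ok     s5        52
2       36   fail     s1        23
3       60   warn     s5        52
4       17   fail     s6        51
5       88     ok     s1        23
6       83     ok     s5        52
7       56   fail     s5        52
group by sensor, max of battery:
        battery
sensor         
s1           88
s5           83
s6           49
add column battery_x2 = t['battery'] * 2:
        battery  battery_x2
sensor                     
s1           88         176
s5           83         166
s6           49          98
So min() = 98.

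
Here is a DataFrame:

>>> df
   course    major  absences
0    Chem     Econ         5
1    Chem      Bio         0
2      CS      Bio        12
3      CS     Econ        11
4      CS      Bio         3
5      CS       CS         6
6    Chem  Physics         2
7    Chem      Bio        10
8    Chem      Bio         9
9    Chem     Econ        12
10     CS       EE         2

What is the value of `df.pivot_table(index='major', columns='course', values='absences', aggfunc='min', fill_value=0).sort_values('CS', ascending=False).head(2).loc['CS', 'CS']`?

pivot: rows=major, cols=course, min(absences):
course   CS  Chem
major            
Bio       3     0
CS        6     0
EE        2     0
Econ     11     5
Physics   0     2
sort by CS descending:
course   CS  Chem
major            
Econ     11     5
CS        6     0
Bio       3     0
EE        2     0
Physics   0     2
take first 2 rows:
course  CS  Chem
major           
Econ    11     5
CS       6     0
Taking the value at row 'CS', column 'CS' gives 6.

6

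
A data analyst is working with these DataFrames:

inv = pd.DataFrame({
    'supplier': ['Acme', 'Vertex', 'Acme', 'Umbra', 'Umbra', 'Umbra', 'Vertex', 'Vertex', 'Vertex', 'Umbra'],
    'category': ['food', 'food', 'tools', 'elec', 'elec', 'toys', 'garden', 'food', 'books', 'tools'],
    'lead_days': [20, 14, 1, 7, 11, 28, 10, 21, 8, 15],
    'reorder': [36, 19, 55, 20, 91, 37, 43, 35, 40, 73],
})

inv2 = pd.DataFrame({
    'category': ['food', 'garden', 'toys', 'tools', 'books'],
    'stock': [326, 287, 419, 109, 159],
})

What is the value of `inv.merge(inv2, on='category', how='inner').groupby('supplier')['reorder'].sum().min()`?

91

merge on 'category' (how='inner') → 8 rows:
  supplier category  lead_days  reorder  stock
0     Acme     food         20       36    326
1   Vertex     food         14       19    326
2     Acme    tools          1       55    109
3    Umbra     toys         28       37    419
4   Vertex   garden         10       43    287
5   Vertex     food         21       35    326
6   Vertex    books          8       40    159
7    Umbra    tools         15       73    109
group by supplier, sum of reorder:
supplier
Acme       91
Umbra     110
Vertex    137
Name: reorder, dtype: int64
Reading off the min of the resulting series, we get 91.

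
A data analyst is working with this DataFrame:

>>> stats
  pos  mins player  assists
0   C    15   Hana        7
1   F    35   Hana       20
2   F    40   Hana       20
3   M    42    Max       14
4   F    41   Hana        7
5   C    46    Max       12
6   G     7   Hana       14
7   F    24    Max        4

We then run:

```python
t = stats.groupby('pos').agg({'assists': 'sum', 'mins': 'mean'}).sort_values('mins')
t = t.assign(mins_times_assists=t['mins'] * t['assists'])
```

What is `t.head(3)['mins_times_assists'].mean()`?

group by pos: sum(assists), mean(mins):
     assists  mins
pos               
C         19  30.5
F         51  35.0
G         14   7.0
M         14  42.0
sort by mins:
     assists  mins
pos               
G         14   7.0
C         19  30.5
F         51  35.0
M         14  42.0
add column mins_times_assists = t['mins'] * t['assists']:
     assists  mins  mins_times_assists
pos                                   
G         14   7.0                98.0
C         19  30.5               579.5
F         51  35.0              1785.0
M         14  42.0               588.0
take first 3 rows:
     assists  mins  mins_times_assists
pos                                   
G         14   7.0                98.0
C         19  30.5               579.5
F         51  35.0              1785.0
Finally, mean of column 'mins_times_assists' = 820.833333333.

820.833333333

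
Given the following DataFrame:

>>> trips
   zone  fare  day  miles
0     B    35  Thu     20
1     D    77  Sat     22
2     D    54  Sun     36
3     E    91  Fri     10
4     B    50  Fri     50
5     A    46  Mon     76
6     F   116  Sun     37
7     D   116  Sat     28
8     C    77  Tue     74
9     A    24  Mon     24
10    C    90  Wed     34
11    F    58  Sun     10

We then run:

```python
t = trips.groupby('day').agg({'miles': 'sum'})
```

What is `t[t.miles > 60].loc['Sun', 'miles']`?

group by day, sum of miles:
     miles
day       
Fri     60
Mon    100
Sat     50
Sun     83
Thu     20
Tue     74
Wed     34
filter rows where miles > 60:
     miles
day       
Mon    100
Sun     83
Tue     74
Finally, value at row 'Sun', column 'miles' = 83.

83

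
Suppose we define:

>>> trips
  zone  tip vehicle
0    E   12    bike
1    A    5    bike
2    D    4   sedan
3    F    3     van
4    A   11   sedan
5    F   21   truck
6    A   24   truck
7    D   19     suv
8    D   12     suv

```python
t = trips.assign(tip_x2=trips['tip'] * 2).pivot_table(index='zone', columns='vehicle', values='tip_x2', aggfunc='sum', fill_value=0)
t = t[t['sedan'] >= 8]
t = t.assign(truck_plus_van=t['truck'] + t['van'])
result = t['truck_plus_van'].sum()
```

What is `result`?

48

add column tip_x2 = trips['tip'] * 2:
  zone  tip vehicle  tip_x2
0    E   12    bike      24
1    A    5    bike      10
2    D    4   sedan       8
3    F    3     van       6
4    A   11   sedan      22
5    F   21   truck      42
6    A   24   truck      48
7    D   19     suv      38
8    D   12     suv      24
pivot: rows=zone, cols=vehicle, sum(tip_x2):
vehicle  bike  sedan  suv  truck  van
zone                                 
A          10     22    0     48    0
D           0      8   62      0    0
E          24      0    0      0    0
F           0      0    0     42    6
filter rows where sedan >= 8:
vehicle  bike  sedan  suv  truck  van
zone                                 
A          10     22    0     48    0
D           0      8   62      0    0
add column truck_plus_van = t['truck'] + t['van']:
vehicle  bike  sedan  suv  truck  van  truck_plus_van
zone                                                 
A          10     22    0     48    0              48
D           0      8   62      0    0               0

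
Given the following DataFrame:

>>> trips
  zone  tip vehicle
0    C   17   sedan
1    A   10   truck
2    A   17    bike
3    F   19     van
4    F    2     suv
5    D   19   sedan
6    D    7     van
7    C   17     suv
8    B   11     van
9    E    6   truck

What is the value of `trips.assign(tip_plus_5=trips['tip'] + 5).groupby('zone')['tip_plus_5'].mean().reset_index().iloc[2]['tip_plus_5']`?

22.0

add column tip_plus_5 = trips['tip'] + 5:
  zone  tip vehicle  tip_plus_5
0    C   17   sedan          22
1    A   10   truck          15
2    A   17    bike          22
3    F   19     van          24
4    F    2     suv           7
5    D   19   sedan          24
6    D    7     van          12
7    C   17     suv          22
8    B   11     van          16
9    E    6   truck          11
group by zone, mean of tip_plus_5:
zone
A    18.5
B    16.0
C    22.0
D    18.0
E    11.0
F    15.5
Name: tip_plus_5, dtype: float64
reset_index():
  zone  tip_plus_5
0    A        18.5
1    B        16.0
2    C        22.0
3    D        18.0
4    E        11.0
5    F        15.5
Hence 22.0.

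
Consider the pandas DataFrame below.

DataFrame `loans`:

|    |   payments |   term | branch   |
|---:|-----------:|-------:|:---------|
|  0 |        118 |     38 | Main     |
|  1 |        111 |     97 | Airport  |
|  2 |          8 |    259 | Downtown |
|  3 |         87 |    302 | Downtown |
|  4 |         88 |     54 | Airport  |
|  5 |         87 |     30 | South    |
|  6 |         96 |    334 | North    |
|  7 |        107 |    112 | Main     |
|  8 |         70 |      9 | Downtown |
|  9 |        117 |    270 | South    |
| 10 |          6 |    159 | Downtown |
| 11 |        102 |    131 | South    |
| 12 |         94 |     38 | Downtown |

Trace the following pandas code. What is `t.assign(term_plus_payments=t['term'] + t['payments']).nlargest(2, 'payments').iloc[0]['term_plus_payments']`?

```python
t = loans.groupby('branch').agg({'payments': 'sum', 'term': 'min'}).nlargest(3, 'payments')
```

group by branch: sum(payments), min(term):
          payments  term
branch                  
Airport        199    54
Downtown       265     9
Main           225    38
North           96   334
South          306    30
take 3 rows with largest payments:
          payments  term
branch                  
South          306    30
Downtown       265     9
Main           225    38
add column term_plus_payments = t['term'] + t['payments']:
          payments  term  term_plus_payments
branch                                      
South          306    30                 336
Downtown       265     9                 274
Main           225    38                 263
take 2 rows with largest payments:
          payments  term  term_plus_payments
branch                                      
South          306    30                 336
Downtown       265     9                 274
Then the value at position 0, column 'term_plus_payments': 336

336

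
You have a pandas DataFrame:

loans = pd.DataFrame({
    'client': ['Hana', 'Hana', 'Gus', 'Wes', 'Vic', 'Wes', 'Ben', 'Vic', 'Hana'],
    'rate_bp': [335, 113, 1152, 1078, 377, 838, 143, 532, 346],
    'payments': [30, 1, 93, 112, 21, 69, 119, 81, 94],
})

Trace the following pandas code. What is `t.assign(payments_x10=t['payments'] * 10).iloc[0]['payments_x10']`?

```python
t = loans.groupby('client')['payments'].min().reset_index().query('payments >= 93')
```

1190

group by client, min of payments:
client
Ben     119
Gus      93
Hana      1
Vic      21
Wes      69
Name: payments, dtype: int64
reset_index():
  client  payments
0    Ben       119
1    Gus        93
2   Hana         1
3    Vic        21
4    Wes        69
filter rows where payments >= 93:
  client  payments
0    Ben       119
1    Gus        93
add column payments_x10 = t['payments'] * 10:
  client  payments  payments_x10
0    Ben       119          1190
1    Gus        93           930
Then the value at position 0, column 'payments_x10': 1190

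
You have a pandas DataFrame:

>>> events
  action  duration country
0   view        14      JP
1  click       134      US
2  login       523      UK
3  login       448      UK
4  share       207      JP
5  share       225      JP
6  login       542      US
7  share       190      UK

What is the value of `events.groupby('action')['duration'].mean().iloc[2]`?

207.333333333

group by action, mean of duration:
action
click    134.000000
login    504.333333
share    207.333333
view      14.000000
Name: duration, dtype: float64
value at position 2 → 207.333333333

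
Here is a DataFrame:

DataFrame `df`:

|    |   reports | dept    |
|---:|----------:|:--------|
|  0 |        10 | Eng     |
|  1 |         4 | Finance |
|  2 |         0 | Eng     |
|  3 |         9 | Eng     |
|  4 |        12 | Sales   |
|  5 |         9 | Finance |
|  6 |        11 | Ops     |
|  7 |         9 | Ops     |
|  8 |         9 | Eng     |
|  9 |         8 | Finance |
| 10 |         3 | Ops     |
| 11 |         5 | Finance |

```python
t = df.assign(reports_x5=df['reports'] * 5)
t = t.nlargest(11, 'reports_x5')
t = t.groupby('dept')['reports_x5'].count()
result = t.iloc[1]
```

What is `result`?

4

add column reports_x5 = df['reports'] * 5:
    reports     dept  reports_x5
0        10      Eng          50
1         4  Finance          20
2         0      Eng           0
3         9      Eng          45
4        12    Sales          60
5         9  Finance          45
6        11      Ops          55
7         9      Ops          45
8         9      Eng          45
9         8  Finance          40
10        3      Ops          15
11        5  Finance          25
take 11 rows with largest reports_x5:
    reports     dept  reports_x5
4        12    Sales          60
6        11      Ops          55
0        10      Eng          50
3         9      Eng          45
5         9  Finance          45
7         9      Ops          45
8         9      Eng          45
9         8  Finance          40
11        5  Finance          25
1         4  Finance          20
10        3      Ops          15
group by dept, count of reports_x5:
dept
Eng        3
Finance    4
Ops        3
Sales      1
Name: reports_x5, dtype: int64
Finally, value at position 1 = 4.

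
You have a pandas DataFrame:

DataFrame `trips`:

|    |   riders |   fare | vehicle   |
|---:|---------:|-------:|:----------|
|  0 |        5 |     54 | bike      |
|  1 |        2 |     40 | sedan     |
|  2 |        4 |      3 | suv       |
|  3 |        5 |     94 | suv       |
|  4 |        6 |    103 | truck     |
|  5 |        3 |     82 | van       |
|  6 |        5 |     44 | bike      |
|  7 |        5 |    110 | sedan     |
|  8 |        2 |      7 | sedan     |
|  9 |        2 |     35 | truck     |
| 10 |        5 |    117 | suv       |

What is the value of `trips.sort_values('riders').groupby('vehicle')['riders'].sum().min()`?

sort by riders:
    riders  fare vehicle
1        2    40   sedan
8        2     7   sedan
9        2    35   truck
5        3    82     van
2        4     3     suv
0        5    54    bike
3        5    94     suv
6        5    44    bike
7        5   110   sedan
10       5   117     suv
4        6   103   truck
group by vehicle, sum of riders:
vehicle
bike     10
sedan     9
suv      14
truck     8
van       3
Name: riders, dtype: int64
Reading off the min of the resulting series, we get 3.

3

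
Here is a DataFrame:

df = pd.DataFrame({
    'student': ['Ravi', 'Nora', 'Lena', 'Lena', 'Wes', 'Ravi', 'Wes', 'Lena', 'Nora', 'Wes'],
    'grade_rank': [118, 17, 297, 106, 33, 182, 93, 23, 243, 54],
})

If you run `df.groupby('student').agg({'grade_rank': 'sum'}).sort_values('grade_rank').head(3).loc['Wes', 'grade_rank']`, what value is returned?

180

group by student, sum of grade_rank:
         grade_rank
student            
Lena            426
Nora            260
Ravi            300
Wes             180
sort by grade_rank:
         grade_rank
student            
Wes             180
Nora            260
Ravi            300
Lena            426
take first 3 rows:
         grade_rank
student            
Wes             180
Nora            260
Ravi            300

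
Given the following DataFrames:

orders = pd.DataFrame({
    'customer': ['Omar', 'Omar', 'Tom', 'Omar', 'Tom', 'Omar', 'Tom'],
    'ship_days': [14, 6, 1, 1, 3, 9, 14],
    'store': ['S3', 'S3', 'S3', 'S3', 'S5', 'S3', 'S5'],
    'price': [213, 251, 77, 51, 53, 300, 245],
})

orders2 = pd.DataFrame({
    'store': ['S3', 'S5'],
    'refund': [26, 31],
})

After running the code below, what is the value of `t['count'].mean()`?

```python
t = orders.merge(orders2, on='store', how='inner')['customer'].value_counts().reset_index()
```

3.5

merge on 'store' (how='inner') → 7 rows:
  customer  ship_days store  price  refund
0     Omar         14    S3    213      26
1     Omar          6    S3    251      26
2      Tom          1    S3     77      26
3     Omar          1    S3     51      26
4      Tom          3    S5     53      31
5     Omar          9    S3    300      26
6      Tom         14    S5    245      31
value_counts of customer:
customer
Omar    4
Tom     3
Name: count, dtype: int64
reset_index():
  customer  count
0     Omar      4
1      Tom      3
Taking the mean of column 'count' gives 3.5.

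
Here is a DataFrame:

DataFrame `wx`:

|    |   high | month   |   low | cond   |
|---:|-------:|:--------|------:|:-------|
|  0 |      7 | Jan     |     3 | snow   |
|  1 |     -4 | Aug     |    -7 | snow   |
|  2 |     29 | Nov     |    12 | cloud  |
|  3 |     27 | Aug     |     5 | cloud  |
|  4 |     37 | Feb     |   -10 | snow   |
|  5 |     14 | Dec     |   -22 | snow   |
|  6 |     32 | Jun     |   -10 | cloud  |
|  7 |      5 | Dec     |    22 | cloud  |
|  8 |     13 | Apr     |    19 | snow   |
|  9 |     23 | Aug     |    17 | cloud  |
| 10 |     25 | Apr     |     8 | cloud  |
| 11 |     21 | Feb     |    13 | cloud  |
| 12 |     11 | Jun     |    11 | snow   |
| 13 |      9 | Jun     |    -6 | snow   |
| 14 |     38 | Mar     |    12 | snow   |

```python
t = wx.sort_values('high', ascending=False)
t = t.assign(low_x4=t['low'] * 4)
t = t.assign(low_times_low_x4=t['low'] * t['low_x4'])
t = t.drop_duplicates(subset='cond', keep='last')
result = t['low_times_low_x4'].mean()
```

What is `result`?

1066.0

sort by high descending:
    high month  low   cond
14    38   Mar   12   snow
4     37   Feb  -10   snow
6     32   Jun  -10  cloud
2     29   Nov   12  cloud
3     27   Aug    5  cloud
10    25   Apr    8  cloud
9     23   Aug   17  cloud
11    21   Feb   13  cloud
5     14   Dec  -22   snow
8     13   Apr   19   snow
12    11   Jun   11   snow
13     9   Jun   -6   snow
0      7   Jan    3   snow
7      5   Dec   22  cloud
1     -4   Aug   -7   snow
add column low_x4 = t['low'] * 4:
    high month  low   cond  low_x4
14    38   Mar   12   snow      48
4     37   Feb  -10   snow     -40
6     32   Jun  -10  cloud     -40
2     29   Nov   12  cloud      48
3     27   Aug    5  cloud      20
10    25   Apr    8  cloud      32
9     23   Aug   17  cloud      68
11    21   Feb   13  cloud      52
5     14   Dec  -22   snow     -88
8     13   Apr   19   snow      76
12    11   Jun   11   snow      44
13     9   Jun   -6   snow     -24
0      7   Jan    3   snow      12
7      5   Dec   22  cloud      88
1     -4   Aug   -7   snow     -28
add column low_times_low_x4 = t['low'] * t['low_x4']:
    high month  low   cond  low_x4  low_times_low_x4
14    38   Mar   12   snow      48               576
4     37   Feb  -10   snow     -40               400
6     32   Jun  -10  cloud     -40               400
2     29   Nov   12  cloud      48               576
3     27   Aug    5  cloud      20               100
10    25   Apr    8  cloud      32               256
9     23   Aug   17  cloud      68              1156
11    21   Feb   13  cloud      52               676
5     14   Dec  -22   snow     -88              1936
8     13   Apr   19   snow      76              1444
12    11   Jun   11   snow      44               484
13     9   Jun   -6   snow     -24               144
0      7   Jan    3   snow      12                36
7      5   Dec   22  cloud      88              1936
1     -4   Aug   -7   snow     -28               196
drop duplicate cond (keep=last):
   high month  low   cond  low_x4  low_times_low_x4
7     5   Dec   22  cloud      88              1936
1    -4   Aug   -7   snow     -28               196
Reading off the mean of column 'low_times_low_x4', we get 1066.0.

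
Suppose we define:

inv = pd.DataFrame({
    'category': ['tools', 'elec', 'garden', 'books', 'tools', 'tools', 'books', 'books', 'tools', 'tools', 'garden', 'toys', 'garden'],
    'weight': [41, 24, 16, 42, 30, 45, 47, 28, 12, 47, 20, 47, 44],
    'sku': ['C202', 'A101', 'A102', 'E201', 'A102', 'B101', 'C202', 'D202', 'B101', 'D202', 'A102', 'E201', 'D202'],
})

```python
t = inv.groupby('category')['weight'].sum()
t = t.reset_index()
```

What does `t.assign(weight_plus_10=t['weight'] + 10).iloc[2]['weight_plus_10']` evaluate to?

group by category, sum of weight:
category
books     117
elec       24
garden     80
tools     175
toys       47
Name: weight, dtype: int64
reset_index():
  category  weight
0    books     117
1     elec      24
2   garden      80
3    tools     175
4     toys      47
add column weight_plus_10 = t['weight'] + 10:
  category  weight  weight_plus_10
0    books     117             127
1     elec      24              34
2   garden      80              90
3    tools     175             185
4     toys      47              57

90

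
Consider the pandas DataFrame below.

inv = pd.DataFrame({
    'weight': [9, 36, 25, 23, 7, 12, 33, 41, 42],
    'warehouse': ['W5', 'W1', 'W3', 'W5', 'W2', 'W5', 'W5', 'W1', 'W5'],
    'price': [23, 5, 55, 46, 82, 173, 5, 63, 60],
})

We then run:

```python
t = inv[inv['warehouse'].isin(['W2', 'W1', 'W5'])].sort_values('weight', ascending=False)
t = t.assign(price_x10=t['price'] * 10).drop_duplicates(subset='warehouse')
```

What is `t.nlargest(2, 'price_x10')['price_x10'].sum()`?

1450

filter rows where warehouse in ['W2', 'W1', 'W5']:
   weight warehouse  price
0       9        W5     23
1      36        W1      5
3      23        W5     46
4       7        W2     82
5      12        W5    173
6      33        W5      5
7      41        W1     63
8      42        W5     60
sort by weight descending:
   weight warehouse  price
8      42        W5     60
7      41        W1     63
1      36        W1      5
6      33        W5      5
3      23        W5     46
5      12        W5    173
0       9        W5     23
4       7        W2     82
add column price_x10 = t['price'] * 10:
   weight warehouse  price  price_x10
8      42        W5     60        600
7      41        W1     63        630
1      36        W1      5         50
6      33        W5      5         50
3      23        W5     46        460
5      12        W5    173       1730
0       9        W5     23        230
4       7        W2     82        820
drop duplicate warehouse (keep=first):
   weight warehouse  price  price_x10
8      42        W5     60        600
7      41        W1     63        630
4       7        W2     82        820
take 2 rows with largest price_x10:
   weight warehouse  price  price_x10
4       7        W2     82        820
7      41        W1     63        630
Then the sum of column 'price_x10': 1450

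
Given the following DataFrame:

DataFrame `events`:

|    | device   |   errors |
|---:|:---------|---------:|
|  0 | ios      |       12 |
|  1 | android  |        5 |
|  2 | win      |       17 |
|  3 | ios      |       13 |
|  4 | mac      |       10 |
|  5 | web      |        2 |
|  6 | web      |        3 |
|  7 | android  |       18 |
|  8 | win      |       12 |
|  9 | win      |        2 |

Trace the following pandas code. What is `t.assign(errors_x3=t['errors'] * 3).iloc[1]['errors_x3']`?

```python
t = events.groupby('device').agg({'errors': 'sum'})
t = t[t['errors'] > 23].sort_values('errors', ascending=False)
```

75

group by device, sum of errors:
         errors
device         
android      23
ios          25
mac          10
web           5
win          31
filter rows where errors > 23:
        errors
device        
ios         25
win         31
sort by errors descending:
        errors
device        
win         31
ios         25
add column errors_x3 = t['errors'] * 3:
        errors  errors_x3
device                   
win         31         93
ios         25         75
Finally, value at position 1, column 'errors_x3' = 75.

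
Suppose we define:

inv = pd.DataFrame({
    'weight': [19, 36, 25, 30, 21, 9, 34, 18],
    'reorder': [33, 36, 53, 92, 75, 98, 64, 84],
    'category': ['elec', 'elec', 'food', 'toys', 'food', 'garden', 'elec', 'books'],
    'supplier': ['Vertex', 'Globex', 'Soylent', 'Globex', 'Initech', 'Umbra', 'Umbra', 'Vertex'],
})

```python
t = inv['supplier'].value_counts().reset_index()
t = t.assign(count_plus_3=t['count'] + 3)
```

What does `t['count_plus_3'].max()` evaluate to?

5

value_counts of supplier:
supplier
Vertex     2
Globex     2
Umbra      2
Soylent    1
Initech    1
Name: count, dtype: int64
reset_index():
  supplier  count
0   Vertex      2
1   Globex      2
2    Umbra      2
3  Soylent      1
4  Initech      1
add column count_plus_3 = t['count'] + 3:
  supplier  count  count_plus_3
0   Vertex      2             5
1   Globex      2             5
2    Umbra      2             5
3  Soylent      1             4
4  Initech      1             4
Then the max of column 'count_plus_3': 5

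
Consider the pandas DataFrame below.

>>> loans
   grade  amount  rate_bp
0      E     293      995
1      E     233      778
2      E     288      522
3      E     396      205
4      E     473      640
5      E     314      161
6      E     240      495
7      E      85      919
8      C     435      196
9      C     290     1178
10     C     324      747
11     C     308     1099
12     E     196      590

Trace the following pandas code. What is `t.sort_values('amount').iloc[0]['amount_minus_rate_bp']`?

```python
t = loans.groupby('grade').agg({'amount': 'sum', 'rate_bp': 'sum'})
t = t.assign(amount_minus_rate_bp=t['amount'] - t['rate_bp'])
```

group by grade: sum(amount), sum(rate_bp):
       amount  rate_bp
grade                 
C        1357     3220
E        2518     5305
add column amount_minus_rate_bp = t['amount'] - t['rate_bp']:
       amount  rate_bp  amount_minus_rate_bp
grade                                       
C        1357     3220                 -1863
E        2518     5305                 -2787
sort by amount:
       amount  rate_bp  amount_minus_rate_bp
grade                                       
C        1357     3220                 -1863
E        2518     5305                 -2787
Taking the value at position 0, column 'amount_minus_rate_bp' gives -1863.

-1863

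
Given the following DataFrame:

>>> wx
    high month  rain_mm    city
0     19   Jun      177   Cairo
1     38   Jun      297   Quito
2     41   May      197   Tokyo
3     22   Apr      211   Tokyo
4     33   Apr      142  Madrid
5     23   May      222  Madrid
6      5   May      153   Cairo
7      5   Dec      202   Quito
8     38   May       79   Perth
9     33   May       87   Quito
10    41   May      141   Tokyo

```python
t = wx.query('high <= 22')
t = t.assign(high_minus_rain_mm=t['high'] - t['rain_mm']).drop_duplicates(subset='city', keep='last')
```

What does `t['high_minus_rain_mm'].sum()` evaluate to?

filter rows where high <= 22:
   high month  rain_mm   city
0    19   Jun      177  Cairo
3    22   Apr      211  Tokyo
6     5   May      153  Cairo
7     5   Dec      202  Quito
add column high_minus_rain_mm = t['high'] - t['rain_mm']:
   high month  rain_mm   city  high_minus_rain_mm
0    19   Jun      177  Cairo                -158
3    22   Apr      211  Tokyo                -189
6     5   May      153  Cairo                -148
7     5   Dec      202  Quito                -197
drop duplicate city (keep=last):
   high month  rain_mm   city  high_minus_rain_mm
3    22   Apr      211  Tokyo                -189
6     5   May      153  Cairo                -148
7     5   Dec      202  Quito                -197
So sum() = -534.

-534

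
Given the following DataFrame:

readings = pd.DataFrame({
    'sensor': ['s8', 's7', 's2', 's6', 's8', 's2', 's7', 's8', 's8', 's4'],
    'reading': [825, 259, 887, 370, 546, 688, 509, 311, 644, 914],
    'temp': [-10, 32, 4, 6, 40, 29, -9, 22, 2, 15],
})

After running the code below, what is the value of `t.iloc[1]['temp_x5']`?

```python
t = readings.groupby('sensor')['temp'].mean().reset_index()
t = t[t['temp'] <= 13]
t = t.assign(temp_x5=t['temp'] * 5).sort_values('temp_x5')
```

57.5

group by sensor, mean of temp:
sensor
s2    16.5
s4    15.0
s6     6.0
s7    11.5
s8    13.5
Name: temp, dtype: float64
reset_index():
  sensor  temp
0     s2  16.5
1     s4  15.0
2     s6   6.0
3     s7  11.5
4     s8  13.5
filter rows where temp <= 13:
  sensor  temp
2     s6   6.0
3     s7  11.5
add column temp_x5 = t['temp'] * 5:
  sensor  temp  temp_x5
2     s6   6.0     30.0
3     s7  11.5     57.5
sort by temp_x5:
  sensor  temp  temp_x5
2     s6   6.0     30.0
3     s7  11.5     57.5
Then the value at position 1, column 'temp_x5': 57.5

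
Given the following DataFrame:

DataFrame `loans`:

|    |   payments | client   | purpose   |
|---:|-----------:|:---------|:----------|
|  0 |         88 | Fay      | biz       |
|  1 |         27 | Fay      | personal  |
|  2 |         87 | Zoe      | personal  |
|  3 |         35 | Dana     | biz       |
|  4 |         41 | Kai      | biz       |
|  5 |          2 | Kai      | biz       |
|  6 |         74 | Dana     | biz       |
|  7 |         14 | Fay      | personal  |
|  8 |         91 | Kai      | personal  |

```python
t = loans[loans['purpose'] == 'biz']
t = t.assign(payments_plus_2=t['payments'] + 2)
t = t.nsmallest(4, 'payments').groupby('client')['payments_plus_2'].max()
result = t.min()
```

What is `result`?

43

filter rows where purpose == 'biz':
   payments client purpose
0        88    Fay     biz
3        35   Dana     biz
4        41    Kai     biz
5         2    Kai     biz
6        74   Dana     biz
add column payments_plus_2 = t['payments'] + 2:
   payments client purpose  payments_plus_2
0        88    Fay     biz               90
3        35   Dana     biz               37
4        41    Kai     biz               43
5         2    Kai     biz                4
6        74   Dana     biz               76
take 4 rows with smallest payments:
   payments client purpose  payments_plus_2
5         2    Kai     biz                4
3        35   Dana     biz               37
4        41    Kai     biz               43
6        74   Dana     biz               76
group by client, max of payments_plus_2:
client
Dana    76
Kai     43
Name: payments_plus_2, dtype: int64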